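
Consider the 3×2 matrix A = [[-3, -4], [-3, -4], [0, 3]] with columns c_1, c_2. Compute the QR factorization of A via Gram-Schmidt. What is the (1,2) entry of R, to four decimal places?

q_1 = c_1/‖c_1‖ = (-3, -3, 0)/4.2426 = (-0.7071, -0.7071, 0.0000).
r_{12} = q_1·c_2 = 5.6569.

r_{12} = 5.6569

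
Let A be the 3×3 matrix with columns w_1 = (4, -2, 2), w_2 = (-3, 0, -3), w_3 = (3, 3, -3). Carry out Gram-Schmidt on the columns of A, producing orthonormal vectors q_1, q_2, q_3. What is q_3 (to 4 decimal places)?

w_1 = (4, -2, 2); ‖w_1‖ = 4.8990, so q_1 = (0.8165, -0.4082, 0.4082).
q_1·w_2 = 0.8165·(-3) + (-0.4082)·0 + 0.4082·(-3) = -3.6742.
u_2 = w_2 + 3.6742·q_1 = (0.0000, -1.5000, -1.5000).
‖u_2‖ = 2.1213, so q_2 = (0.0000, -0.7071, -0.7071).
q_1·w_3 = 0.8165·3 + (-0.4082)·3 + 0.4082·(-3) = 0.0000; q_2·w_3 = 0.0000·3 + (-0.7071)·3 + (-0.7071)·(-3) = 0.0000.
u_3 = w_3 + 0.0000·q_1 − 0.0000·q_2 = (3.0000, 3.0000, -3.0000).
‖u_3‖ = 5.1962, so q_3 = (0.5774, 0.5774, -0.5774).

q_3 = (0.5774, 0.5774, -0.5774)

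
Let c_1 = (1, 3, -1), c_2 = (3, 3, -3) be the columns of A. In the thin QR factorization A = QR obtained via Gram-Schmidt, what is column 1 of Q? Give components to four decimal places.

e_1 = (0.3015, 0.9045, -0.3015)

e_1 = c_1/‖c_1‖ = (1, 3, -1)/3.3166 = (0.3015, 0.9045, -0.3015).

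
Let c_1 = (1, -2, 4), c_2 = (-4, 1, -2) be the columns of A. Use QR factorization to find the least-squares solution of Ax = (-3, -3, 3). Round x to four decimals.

c_1 = (1, -2, 4); ‖c_1‖ = 4.5826, so q_1 = (0.2182, -0.4364, 0.8729).
q_1·c_2 = 0.2182·(-4) + (-0.4364)·1 + 0.8729·(-2) = -3.0551.
u_2 = c_2 + 3.0551·q_1 = (-3.3333, -0.3333, 0.6667).
‖u_2‖ = 3.4157, so q_2 = (-0.9759, -0.0976, 0.1952).
Qᵀb = (3.2733, 3.8060).
Back-substitute: x_2 = 3.8060/3.4157 = 1.1143.
x_1 = (3.2733 + 3.0551·1.1143)/4.5826 = 1.4571.

x = (1.4571, 1.1143)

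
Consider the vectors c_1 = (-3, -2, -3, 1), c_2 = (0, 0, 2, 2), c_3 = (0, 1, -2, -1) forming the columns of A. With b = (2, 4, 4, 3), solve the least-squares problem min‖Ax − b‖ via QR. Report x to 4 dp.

c_1 = (-3, -2, -3, 1); ‖c_1‖ = 4.7958, so q_1 = (-0.6255, -0.4170, -0.6255, 0.2085).
q_1·c_2 = (-0.6255)·0 + (-0.4170)·0 + (-0.6255)·2 + 0.2085·2 = -0.8341.
u_2 = c_2 + 0.8341·q_1 = (-0.5217, -0.3478, 1.4783, 2.1739).
‖u_2‖ = 2.7027, so q_2 = (-0.1930, -0.1287, 0.5470, 0.8044).
q_1·c_3 = (-0.6255)·0 + (-0.4170)·1 + (-0.6255)·(-2) + 0.2085·(-1) = 0.6255; q_2·c_3 = (-0.1930)·0 + (-0.1287)·1 + 0.5470·(-2) + 0.8044·(-1) = -2.0270.
u_3 = c_3 − 0.6255·q_1 + 2.0270·q_2 = (0.0000, 1.0000, -0.5000, 0.5000).
‖u_3‖ = 1.2247, so q_3 = (0.0000, 0.8165, -0.4082, 0.4082).
Qᵀb = (-4.7958, 3.7001, 2.8577).
Back-substitute: x_3 = 2.8577/1.2247 = 2.3333.
x_2 = (3.7001 + 2.0270·2.3333)/2.7027 = 3.1190.
x_1 = (-4.7958 + 0.8341·3.1190 − 0.6255·2.3333)/4.7958 = -0.7619.

x = (-0.7619, 3.1190, 2.3333)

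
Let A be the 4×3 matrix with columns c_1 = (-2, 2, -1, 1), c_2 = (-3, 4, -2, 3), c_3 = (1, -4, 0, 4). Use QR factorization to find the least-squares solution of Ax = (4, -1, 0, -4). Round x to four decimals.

c_1 = (-2, 2, -1, 1); ‖c_1‖ = 3.1623, so e_1 = (-0.6325, 0.6325, -0.3162, 0.3162).
e_1·c_2 = (-0.6325)·(-3) + 0.6325·4 + (-0.3162)·(-2) + 0.3162·3 = 6.0083.
u_2 = c_2 − 6.0083·e_1 = (0.8000, 0.2000, -0.1000, 1.1000).
‖u_2‖ = 1.3784, so e_2 = (0.5804, 0.1451, -0.0725, 0.7980).
e_1·c_3 = (-0.6325)·1 + 0.6325·(-4) + (-0.3162)·0 + 0.3162·4 = -1.8974; e_2·c_3 = 0.5804·1 + 0.1451·(-4) + (-0.0725)·0 + 0.7980·4 = 3.1921.
u_3 = c_3 + 1.8974·e_1 − 3.1921·e_2 = (-2.0526, -3.2632, -0.3684, 2.0526).
‖u_3‖ = 4.3830, so e_3 = (-0.4683, -0.7445, -0.0841, 0.4683).
Qᵀb = (-4.4272, -1.0157, -3.0020).
Back-substitute: x_3 = -3.0020/4.3830 = -0.6849.
x_2 = (-1.0157 − 3.1921·(-0.6849))/1.3784 = 0.8493.
x_1 = (-4.4272 − 6.0083·0.8493 + 1.8974·(-0.6849))/3.1623 = -3.4247.

x = (-3.4247, 0.8493, -0.6849)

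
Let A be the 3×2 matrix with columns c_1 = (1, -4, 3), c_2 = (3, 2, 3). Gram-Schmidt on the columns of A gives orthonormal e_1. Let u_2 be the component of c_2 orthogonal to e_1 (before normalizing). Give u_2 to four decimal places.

u_2 = (2.8462, 2.6154, 2.5385)

e_1 = c_1/‖c_1‖ = (1, -4, 3)/5.0990 = (0.1961, -0.7845, 0.5883).
r_{12} = e_1·c_2 = 0.7845.
u_2 = c_2 − 0.7845·e_1 = (2.8462, 2.6154, 2.5385).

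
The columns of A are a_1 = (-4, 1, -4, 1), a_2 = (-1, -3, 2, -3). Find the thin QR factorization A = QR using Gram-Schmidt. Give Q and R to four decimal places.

Q = [[-0.6860, -0.4860], [0.1715, -0.6042], [-0.6860, 0.1839], [0.1715, -0.6042]], R = [[5.8310, -1.7150], [0.0000, 4.4787]]

a_1 = (-4, 1, -4, 1); ‖a_1‖ = 5.8310, so q_1 = (-0.6860, 0.1715, -0.6860, 0.1715).
q_1·a_2 = (-0.6860)·(-1) + 0.1715·(-3) + (-0.6860)·2 + 0.1715·(-3) = -1.7150.
u_2 = a_2 + 1.7150·q_1 = (-2.1765, -2.7059, 0.8235, -2.7059).
‖u_2‖ = 4.4787, so q_2 = (-0.4860, -0.6042, 0.1839, -0.6042).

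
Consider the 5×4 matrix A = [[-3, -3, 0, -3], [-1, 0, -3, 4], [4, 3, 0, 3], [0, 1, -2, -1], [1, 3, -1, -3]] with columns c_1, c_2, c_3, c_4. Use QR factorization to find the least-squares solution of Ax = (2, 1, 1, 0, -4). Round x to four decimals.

c_1 = (-3, -1, 4, 0, 1); ‖c_1‖ = 5.1962, so e_1 = (-0.5774, -0.1925, 0.7698, 0.0000, 0.1925).
e_1·c_2 = (-0.5774)·(-3) + (-0.1925)·0 + 0.7698·3 + 0.0000·1 + 0.1925·3 = 4.6188.
u_2 = c_2 − 4.6188·e_1 = (-0.3333, 0.8889, -0.5556, 1.0000, 2.1111).
‖u_2‖ = 2.5820, so e_2 = (-0.1291, 0.3443, -0.2152, 0.3873, 0.8176).
e_1·c_3 = (-0.5774)·0 + (-0.1925)·(-3) + 0.7698·0 + 0.0000·(-2) + 0.1925·(-1) = 0.3849; e_2·c_3 = (-0.1291)·0 + 0.3443·(-3) + (-0.2152)·0 + 0.3873·(-2) + 0.8176·(-1) = -2.6250.
u_3 = c_3 − 0.3849·e_1 + 2.6250·e_2 = (-0.1167, -2.0222, -0.8611, -0.9833, 1.0722).
‖u_3‖ = 2.6384, so e_3 = (-0.0442, -0.7665, -0.3264, -0.3727, 0.4064).
e_1·c_4 = (-0.5774)·(-3) + (-0.1925)·4 + 0.7698·3 + 0.0000·(-1) + 0.1925·(-3) = 2.6943; e_2·c_4 = (-0.1291)·(-3) + 0.3443·4 + (-0.2152)·3 + 0.3873·(-1) + 0.8176·(-3) = -1.7213; e_3·c_4 = (-0.0442)·(-3) + (-0.7665)·4 + (-0.3264)·3 + (-0.3727)·(-1) + 0.4064·(-3) = -4.7588.
u_4 = c_4 − 2.6943·e_1 + 1.7213·e_2 + 4.7588·e_3 = (-1.8771, 1.4637, -0.9976, -2.1069, -0.1772).
‖u_4‖ = 3.3364, so e_4 = (-0.5626, 0.4387, -0.2990, -0.6315, -0.0531).
Qᵀb = (-1.3472, -3.3996, -2.8068, -0.7731).
Back-substitute: x_4 = -0.7731/3.3364 = -0.2317.
x_3 = (-2.8068 + 4.7588·(-0.2317))/2.6384 = -1.4818.
x_2 = (-3.3996 + 2.6250·(-1.4818) + 1.7213·(-0.2317))/2.5820 = -2.9776.
x_1 = (-1.3472 − 4.6188·(-2.9776) − 0.3849·(-1.4818) − 2.6943·(-0.2317))/5.1962 = 2.6174.

x = (2.6174, -2.9776, -1.4818, -0.2317)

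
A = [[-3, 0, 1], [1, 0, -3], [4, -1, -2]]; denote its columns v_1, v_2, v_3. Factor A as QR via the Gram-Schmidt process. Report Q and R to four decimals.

Q = [[-0.5883, -0.7442, -0.3162], [0.1961, 0.2481, -0.9487], [0.7845, -0.6202, 0.0000]], R = [[5.0990, -0.7845, -2.7456], [0.0000, 0.6202, -0.2481], [0.0000, 0.0000, 2.5298]]

v_1 = (-3, 1, 4); ‖v_1‖ = 5.0990, so e_1 = (-0.5883, 0.1961, 0.7845).
e_1·v_2 = (-0.5883)·0 + 0.1961·0 + 0.7845·(-1) = -0.7845.
u_2 = v_2 + 0.7845·e_1 = (-0.4615, 0.1538, -0.3846).
‖u_2‖ = 0.6202, so e_2 = (-0.7442, 0.2481, -0.6202).
e_1·v_3 = (-0.5883)·1 + 0.1961·(-3) + 0.7845·(-2) = -2.7456; e_2·v_3 = (-0.7442)·1 + 0.2481·(-3) + (-0.6202)·(-2) = -0.2481.
u_3 = v_3 + 2.7456·e_1 + 0.2481·e_2 = (-0.8000, -2.4000, 0.0000).
‖u_3‖ = 2.5298, so e_3 = (-0.3162, -0.9487, 0.0000).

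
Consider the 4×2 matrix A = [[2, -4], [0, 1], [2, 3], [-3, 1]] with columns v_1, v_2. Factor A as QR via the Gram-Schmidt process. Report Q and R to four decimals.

Q = [[0.4851, -0.6752], [0.0000, 0.1979], [0.4851, 0.7102], [-0.7276, 0.0233]], R = [[4.1231, -1.2127], [0.0000, 5.0527]]

v_1 = (2, 0, 2, -3); ‖v_1‖ = 4.1231, so q_1 = (0.4851, 0.0000, 0.4851, -0.7276).
q_1·v_2 = 0.4851·(-4) + 0.0000·1 + 0.4851·3 + (-0.7276)·1 = -1.2127.
u_2 = v_2 + 1.2127·q_1 = (-3.4118, 1.0000, 3.5882, 0.1176).
‖u_2‖ = 5.0527, so q_2 = (-0.6752, 0.1979, 0.7102, 0.0233).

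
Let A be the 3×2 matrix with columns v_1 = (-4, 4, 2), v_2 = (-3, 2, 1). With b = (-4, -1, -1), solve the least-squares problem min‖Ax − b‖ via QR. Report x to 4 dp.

x = (-2.9000, 5.2000)

v_1 = (-4, 4, 2); ‖v_1‖ = 6.0000, so q_1 = (-0.6667, 0.6667, 0.3333).
q_1·v_2 = (-0.6667)·(-3) + 0.6667·2 + 0.3333·1 = 3.6667.
u_2 = v_2 − 3.6667·q_1 = (-0.5556, -0.4444, -0.2222).
‖u_2‖ = 0.7454, so q_2 = (-0.7454, -0.5963, -0.2981).
Qᵀb = (1.6667, 3.8759).
Back-substitute: x_2 = 3.8759/0.7454 = 5.2000.
x_1 = (1.6667 − 3.6667·5.2000)/6.0000 = -2.9000.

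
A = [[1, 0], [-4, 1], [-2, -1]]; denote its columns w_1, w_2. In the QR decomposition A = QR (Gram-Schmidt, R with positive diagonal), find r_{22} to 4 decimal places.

r_{22} = 1.3452

w_1 = (1, -4, -2); ‖w_1‖ = 4.5826, so e_1 = (0.2182, -0.8729, -0.4364).
e_1·w_2 = 0.2182·0 + (-0.8729)·1 + (-0.4364)·(-1) = -0.4364.
u_2 = w_2 + 0.4364·e_1 = (0.0952, 0.6190, -1.1905).
r_{22} = ‖u_2‖ = 1.3452.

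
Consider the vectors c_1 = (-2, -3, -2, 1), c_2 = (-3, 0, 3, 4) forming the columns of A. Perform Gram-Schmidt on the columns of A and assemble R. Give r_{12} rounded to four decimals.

q_1 = c_1/‖c_1‖ = (-2, -3, -2, 1)/4.2426 = (-0.4714, -0.7071, -0.4714, 0.2357).
r_{12} = q_1·c_2 = 0.9428.

r_{12} = 0.9428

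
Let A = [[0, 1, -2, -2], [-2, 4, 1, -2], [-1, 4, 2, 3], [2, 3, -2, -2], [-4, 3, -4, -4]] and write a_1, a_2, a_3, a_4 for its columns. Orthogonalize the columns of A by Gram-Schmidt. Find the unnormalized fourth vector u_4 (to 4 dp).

q_1 = a_1/‖a_1‖ = (0, -2, -1, 2, -4)/5.0000 = (0.0000, -0.4000, -0.2000, 0.4000, -0.8000).
r_{12} = q_1·a_2 = -3.6000.
u_2 = a_2 + 3.6000·q_1 = (1.0000, 2.5600, 3.2800, 4.4400, 0.1200).
‖u_2‖ = 6.1677, so q_2 = (0.1621, 0.4151, 0.5318, 0.7199, 0.0195).
r_{13} = q_1·a_3 = 1.6000; r_{23} = q_2·a_3 = -0.3632.
u_3 = a_3 − 1.6000·q_1 + 0.3632·q_2 = (-1.9411, 1.7907, 2.5131, -2.3785, -2.7129).
‖u_3‖ = 5.1291, so q_3 = (-0.3784, 0.3491, 0.4900, -0.4637, -0.5289).
r_{14} = q_1·a_4 = 2.6000; r_{24} = q_2·a_4 = -1.0766; r_{34} = q_3·a_4 = 4.5717.
u_4 = a_4 − 2.6000·q_1 + 1.0766·q_2 − 4.5717·q_3 = (-0.0953, -2.1093, 1.8525, -0.1449, 0.5190).

u_4 = (-0.0953, -2.1093, 1.8525, -0.1449, 0.5190)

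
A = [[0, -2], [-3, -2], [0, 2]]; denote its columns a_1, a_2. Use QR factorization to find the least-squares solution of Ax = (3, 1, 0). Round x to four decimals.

q_1 = a_1/‖a_1‖ = (0, -3, 0)/3.0000 = (0.0000, -1.0000, 0.0000).
r_{12} = q_1·a_2 = 2.0000.
u_2 = a_2 − 2.0000·q_1 = (-2.0000, 0.0000, 2.0000).
‖u_2‖ = 2.8284, so q_2 = (-0.7071, 0.0000, 0.7071).
Qᵀb = (-1.0000, -2.1213).
Back-substitute: x_2 = -2.1213/2.8284 = -0.7500.
x_1 = (-1.0000 − 2.0000·(-0.7500))/3.0000 = 0.1667.

x = (0.1667, -0.7500)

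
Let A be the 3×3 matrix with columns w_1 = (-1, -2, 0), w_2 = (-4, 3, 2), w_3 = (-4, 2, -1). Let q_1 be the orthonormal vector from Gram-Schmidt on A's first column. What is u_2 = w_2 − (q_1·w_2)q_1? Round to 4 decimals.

w_1 = (-1, -2, 0); ‖w_1‖ = 2.2361, so q_1 = (-0.4472, -0.8944, 0.0000).
q_1·w_2 = (-0.4472)·(-4) + (-0.8944)·3 + 0.0000·2 = -0.8944.
u_2 = w_2 + 0.8944·q_1 = (-4.4000, 2.2000, 2.0000).

u_2 = (-4.4000, 2.2000, 2.0000)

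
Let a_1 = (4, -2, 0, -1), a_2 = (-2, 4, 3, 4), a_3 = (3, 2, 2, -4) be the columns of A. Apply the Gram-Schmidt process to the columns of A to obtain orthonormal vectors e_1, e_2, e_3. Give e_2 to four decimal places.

e_2 = (0.3552, 0.4113, 0.5889, 0.5982)

a_1 = (4, -2, 0, -1); ‖a_1‖ = 4.5826, so e_1 = (0.8729, -0.4364, 0.0000, -0.2182).
e_1·a_2 = 0.8729·(-2) + (-0.4364)·4 + 0.0000·3 + (-0.2182)·4 = -4.3644.
u_2 = a_2 + 4.3644·e_1 = (1.8095, 2.0952, 3.0000, 3.0476).
‖u_2‖ = 5.0943, so e_2 = (0.3552, 0.4113, 0.5889, 0.5982).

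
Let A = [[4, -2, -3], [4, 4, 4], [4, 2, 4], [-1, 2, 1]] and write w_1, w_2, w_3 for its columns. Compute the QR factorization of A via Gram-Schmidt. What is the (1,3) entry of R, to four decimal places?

r_{13} = 2.7143

w_1 = (4, 4, 4, -1); ‖w_1‖ = 7.0000, so e_1 = (0.5714, 0.5714, 0.5714, -0.1429).
r_{13} = e_1·w_3 = 2.7143.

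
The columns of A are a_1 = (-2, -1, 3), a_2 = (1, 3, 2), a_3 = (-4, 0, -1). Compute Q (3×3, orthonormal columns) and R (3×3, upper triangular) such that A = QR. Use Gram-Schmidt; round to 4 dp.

Q = [[-0.5345, 0.3062, -0.7877], [-0.2673, 0.8230, 0.5013], [0.8018, 0.4785, -0.3581]], R = [[3.7417, 0.2673, 1.3363], [0.0000, 3.7321, -1.7034], [0.0000, 0.0000, 3.5090]]

e_1 = a_1/‖a_1‖ = (-2, -1, 3)/3.7417 = (-0.5345, -0.2673, 0.8018).
r_{12} = e_1·a_2 = 0.2673.
u_2 = a_2 − 0.2673·e_1 = (1.1429, 3.0714, 1.7857).
‖u_2‖ = 3.7321, so e_2 = (0.3062, 0.8230, 0.4785).
r_{13} = e_1·a_3 = 1.3363; r_{23} = e_2·a_3 = -1.7034.
u_3 = a_3 − 1.3363·e_1 + 1.7034·e_2 = (-2.7641, 1.7590, -1.2564).
‖u_3‖ = 3.5090, so e_3 = (-0.7877, 0.5013, -0.3581).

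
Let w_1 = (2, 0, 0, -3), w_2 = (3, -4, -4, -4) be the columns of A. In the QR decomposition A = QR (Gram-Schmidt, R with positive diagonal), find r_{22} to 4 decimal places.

w_1 = (2, 0, 0, -3); ‖w_1‖ = 3.6056, so q_1 = (0.5547, 0.0000, 0.0000, -0.8321).
q_1·w_2 = 0.5547·3 + 0.0000·(-4) + 0.0000·(-4) + (-0.8321)·(-4) = 4.9923.
u_2 = w_2 − 4.9923·q_1 = (0.2308, -4.0000, -4.0000, 0.1538).
r_{22} = ‖u_2‖ = 5.6636.

r_{22} = 5.6636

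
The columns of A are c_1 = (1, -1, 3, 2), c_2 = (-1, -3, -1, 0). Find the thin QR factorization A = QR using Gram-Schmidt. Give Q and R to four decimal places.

Q = [[0.2582, -0.2823], [-0.2582, -0.9274], [0.7746, -0.2419], [0.5164, 0.0403]], R = [[3.8730, -0.2582], [0.0000, 3.3066]]

c_1 = (1, -1, 3, 2); ‖c_1‖ = 3.8730, so e_1 = (0.2582, -0.2582, 0.7746, 0.5164).
e_1·c_2 = 0.2582·(-1) + (-0.2582)·(-3) + 0.7746·(-1) + 0.5164·0 = -0.2582.
u_2 = c_2 + 0.2582·e_1 = (-0.9333, -3.0667, -0.8000, 0.1333).
‖u_2‖ = 3.3066, so e_2 = (-0.2823, -0.9274, -0.2419, 0.0403).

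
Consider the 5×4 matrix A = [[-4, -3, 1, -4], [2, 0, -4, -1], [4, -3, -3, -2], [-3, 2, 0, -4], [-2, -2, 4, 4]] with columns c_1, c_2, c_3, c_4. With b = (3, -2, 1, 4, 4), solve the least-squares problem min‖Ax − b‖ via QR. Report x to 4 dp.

x = (0.0332, -0.3454, 0.8885, -0.5884)

c_1 = (-4, 2, 4, -3, -2); ‖c_1‖ = 7.0000, so e_1 = (-0.5714, 0.2857, 0.5714, -0.4286, -0.2857).
e_1·c_2 = (-0.5714)·(-3) + 0.2857·0 + 0.5714·(-3) + (-0.4286)·2 + (-0.2857)·(-2) = -0.2857.
u_2 = c_2 + 0.2857·e_1 = (-3.1633, 0.0816, -2.8367, 1.8776, -2.0816).
‖u_2‖ = 5.0910, so e_2 = (-0.6213, 0.0160, -0.5572, 0.3688, -0.4089).
e_1·c_3 = (-0.5714)·1 + 0.2857·(-4) + 0.5714·(-3) + (-0.4286)·0 + (-0.2857)·4 = -4.5714; e_2·c_3 = (-0.6213)·1 + 0.0160·(-4) + (-0.5572)·(-3) + 0.3688·0 + (-0.4089)·4 = -0.6494.
u_3 = c_3 + 4.5714·e_1 + 0.6494·e_2 = (-2.0157, -2.6835, -0.7496, -1.7197, 2.4283).
‖u_3‖ = 4.5476, so e_3 = (-0.4433, -0.5901, -0.1648, -0.3782, 0.5340).
e_1·c_4 = (-0.5714)·(-4) + 0.2857·(-1) + 0.5714·(-2) + (-0.4286)·(-4) + (-0.2857)·4 = 1.4286; e_2·c_4 = (-0.6213)·(-4) + 0.0160·(-1) + (-0.5572)·(-2) + 0.3688·(-4) + (-0.4089)·4 = 0.4730; e_3·c_4 = (-0.4433)·(-4) + (-0.5901)·(-1) + (-0.1648)·(-2) + (-0.3782)·(-4) + 0.5340·4 = 6.3414.
u_4 = c_4 − 1.4286·e_1 − 0.4730·e_2 − 6.3414·e_3 = (-0.0789, 2.3262, -1.5075, -1.1642, 1.2154).
‖u_4‖ = 3.2438, so e_4 = (-0.0243, 0.7171, -0.4647, -0.3589, 0.3747).
Qᵀb = (-4.5714, -2.6137, 0.3089, -1.9088).
Back-substitute: x_4 = -1.9088/3.2438 = -0.5884.
x_3 = (0.3089 − 6.3414·(-0.5884))/4.5476 = 0.8885.
x_2 = (-2.6137 + 0.6494·0.8885 − 0.4730·(-0.5884))/5.0910 = -0.3454.
x_1 = (-4.5714 + 0.2857·(-0.3454) + 4.5714·0.8885 − 1.4286·(-0.5884))/7.0000 = 0.0332.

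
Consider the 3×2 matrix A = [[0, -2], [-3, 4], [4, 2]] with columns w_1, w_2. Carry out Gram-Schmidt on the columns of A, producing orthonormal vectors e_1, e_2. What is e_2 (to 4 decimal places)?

e_2 = (-0.4138, 0.7283, 0.5462)

w_1 = (0, -3, 4); ‖w_1‖ = 5.0000, so e_1 = (0.0000, -0.6000, 0.8000).
e_1·w_2 = 0.0000·(-2) + (-0.6000)·4 + 0.8000·2 = -0.8000.
u_2 = w_2 + 0.8000·e_1 = (-2.0000, 3.5200, 2.6400).
‖u_2‖ = 4.8332, so e_2 = (-0.4138, 0.7283, 0.5462).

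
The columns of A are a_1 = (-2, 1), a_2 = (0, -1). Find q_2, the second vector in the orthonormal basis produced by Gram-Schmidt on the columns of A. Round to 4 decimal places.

q_2 = (-0.4472, -0.8944)

a_1 = (-2, 1); ‖a_1‖ = 2.2361, so q_1 = (-0.8944, 0.4472).
q_1·a_2 = (-0.8944)·0 + 0.4472·(-1) = -0.4472.
u_2 = a_2 + 0.4472·q_1 = (-0.4000, -0.8000).
‖u_2‖ = 0.8944, so q_2 = (-0.4472, -0.8944).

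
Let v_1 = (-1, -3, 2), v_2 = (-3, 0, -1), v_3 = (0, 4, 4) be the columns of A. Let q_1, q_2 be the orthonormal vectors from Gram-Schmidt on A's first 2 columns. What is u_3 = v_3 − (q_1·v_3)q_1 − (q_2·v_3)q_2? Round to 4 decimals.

v_1 = (-1, -3, 2); ‖v_1‖ = 3.7417, so q_1 = (-0.2673, -0.8018, 0.5345).
q_1·v_2 = (-0.2673)·(-3) + (-0.8018)·0 + 0.5345·(-1) = 0.2673.
u_2 = v_2 − 0.2673·q_1 = (-2.9286, 0.2143, -1.1429).
‖u_2‖ = 3.1510, so q_2 = (-0.9294, 0.0680, -0.3627).
q_1·v_3 = (-0.2673)·0 + (-0.8018)·4 + 0.5345·4 = -1.0690; q_2·v_3 = (-0.9294)·0 + 0.0680·4 + (-0.3627)·4 = -1.1788.
u_3 = v_3 + 1.0690·q_1 + 1.1788·q_2 = (-1.3813, 3.2230, 4.1439).

u_3 = (-1.3813, 3.2230, 4.1439)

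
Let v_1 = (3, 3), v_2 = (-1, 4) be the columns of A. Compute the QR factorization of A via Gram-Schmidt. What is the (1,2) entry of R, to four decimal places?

r_{12} = 2.1213

q_1 = v_1/‖v_1‖ = (3, 3)/4.2426 = (0.7071, 0.7071).
r_{12} = q_1·v_2 = 2.1213.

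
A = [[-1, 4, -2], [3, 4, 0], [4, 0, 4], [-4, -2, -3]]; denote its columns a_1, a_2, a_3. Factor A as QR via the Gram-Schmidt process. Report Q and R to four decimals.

a_1 = (-1, 3, 4, -4); ‖a_1‖ = 6.4807, so q_1 = (-0.1543, 0.4629, 0.6172, -0.6172).
q_1·a_2 = (-0.1543)·4 + 0.4629·4 + 0.6172·0 + (-0.6172)·(-2) = 2.4689.
u_2 = a_2 − 2.4689·q_1 = (4.3810, 2.8571, -1.5238, -0.4762).
‖u_2‖ = 5.4685, so q_2 = (0.8011, 0.5225, -0.2787, -0.0871).
q_1·a_3 = (-0.1543)·(-2) + 0.4629·0 + 0.6172·4 + (-0.6172)·(-3) = 4.6291; q_2·a_3 = 0.8011·(-2) + 0.5225·0 + (-0.2787)·4 + (-0.0871)·(-3) = -2.4556.
u_3 = a_3 − 4.6291·q_1 + 2.4556·q_2 = (0.6815, -0.8599, 0.4586, -0.3567).
‖u_3‖ = 1.2415, so q_3 = (0.5489, -0.6926, 0.3694, -0.2873).

Q = [[-0.1543, 0.8011, 0.5489], [0.4629, 0.5225, -0.6926], [0.6172, -0.2787, 0.3694], [-0.6172, -0.0871, -0.2873]], R = [[6.4807, 2.4689, 4.6291], [0.0000, 5.4685, -2.4556], [0.0000, 0.0000, 1.2415]]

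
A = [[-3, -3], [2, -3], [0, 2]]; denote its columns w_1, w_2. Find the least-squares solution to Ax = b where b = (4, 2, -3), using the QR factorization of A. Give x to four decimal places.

x = (-0.3755, -1.0397)

w_1 = (-3, 2, 0); ‖w_1‖ = 3.6056, so e_1 = (-0.8321, 0.5547, 0.0000).
e_1·w_2 = (-0.8321)·(-3) + 0.5547·(-3) + 0.0000·2 = 0.8321.
u_2 = w_2 − 0.8321·e_1 = (-2.3077, -3.4615, 2.0000).
‖u_2‖ = 4.6160, so e_2 = (-0.4999, -0.7499, 0.4333).
Qᵀb = (-2.2188, -4.7993).
Back-substitute: x_2 = -4.7993/4.6160 = -1.0397.
x_1 = (-2.2188 − 0.8321·(-1.0397))/3.6056 = -0.3755.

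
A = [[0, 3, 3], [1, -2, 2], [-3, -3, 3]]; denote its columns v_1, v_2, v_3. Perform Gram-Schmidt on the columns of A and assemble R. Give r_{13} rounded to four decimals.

r_{13} = -2.2136

e_1 = v_1/‖v_1‖ = (0, 1, -3)/3.1623 = (0.0000, 0.3162, -0.9487).
r_{13} = e_1·v_3 = -2.2136.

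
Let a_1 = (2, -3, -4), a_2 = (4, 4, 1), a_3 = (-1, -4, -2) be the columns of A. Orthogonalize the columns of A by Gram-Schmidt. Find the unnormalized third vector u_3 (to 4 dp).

a_1 = (2, -3, -4); ‖a_1‖ = 5.3852, so q_1 = (0.3714, -0.5571, -0.7428).
q_1·a_2 = 0.3714·4 + (-0.5571)·4 + (-0.7428)·1 = -1.4856.
u_2 = a_2 + 1.4856·q_1 = (4.5517, 3.1724, -0.1034).
‖u_2‖ = 5.5492, so q_2 = (0.8203, 0.5717, -0.0186).
q_1·a_3 = 0.3714·(-1) + (-0.5571)·(-4) + (-0.7428)·(-2) = 3.3425; q_2·a_3 = 0.8203·(-1) + 0.5717·(-4) + (-0.0186)·(-2) = -3.0697.
u_3 = a_3 − 3.3425·q_1 + 3.0697·q_2 = (0.2766, -0.3830, 0.4255).

u_3 = (0.2766, -0.3830, 0.4255)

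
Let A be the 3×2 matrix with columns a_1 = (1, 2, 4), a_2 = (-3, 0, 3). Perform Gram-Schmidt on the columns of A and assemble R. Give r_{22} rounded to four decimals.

r_{22} = 3.7607

a_1 = (1, 2, 4); ‖a_1‖ = 4.5826, so q_1 = (0.2182, 0.4364, 0.8729).
q_1·a_2 = 0.2182·(-3) + 0.4364·0 + 0.8729·3 = 1.9640.
u_2 = a_2 − 1.9640·q_1 = (-3.4286, -0.8571, 1.2857).
r_{22} = ‖u_2‖ = 3.7607.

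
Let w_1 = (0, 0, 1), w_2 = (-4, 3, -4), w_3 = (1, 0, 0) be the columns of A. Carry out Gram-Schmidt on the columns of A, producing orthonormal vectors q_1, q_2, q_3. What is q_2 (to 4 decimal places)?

w_1 = (0, 0, 1); ‖w_1‖ = 1.0000, so q_1 = (0.0000, 0.0000, 1.0000).
q_1·w_2 = 0.0000·(-4) + 0.0000·3 + 1.0000·(-4) = -4.0000.
u_2 = w_2 + 4.0000·q_1 = (-4.0000, 3.0000, 0.0000).
‖u_2‖ = 5.0000, so q_2 = (-0.8000, 0.6000, 0.0000).

q_2 = (-0.8000, 0.6000, 0.0000)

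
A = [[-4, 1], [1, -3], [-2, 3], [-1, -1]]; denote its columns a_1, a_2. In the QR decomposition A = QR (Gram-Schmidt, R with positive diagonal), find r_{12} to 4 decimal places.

q_1 = a_1/‖a_1‖ = (-4, 1, -2, -1)/4.6904 = (-0.8528, 0.2132, -0.4264, -0.2132).
r_{12} = q_1·a_2 = -2.5584.

r_{12} = -2.5584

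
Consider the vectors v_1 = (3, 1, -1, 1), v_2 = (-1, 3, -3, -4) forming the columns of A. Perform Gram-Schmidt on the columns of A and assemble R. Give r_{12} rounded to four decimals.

r_{12} = -0.2887

q_1 = v_1/‖v_1‖ = (3, 1, -1, 1)/3.4641 = (0.8660, 0.2887, -0.2887, 0.2887).
r_{12} = q_1·v_2 = -0.2887.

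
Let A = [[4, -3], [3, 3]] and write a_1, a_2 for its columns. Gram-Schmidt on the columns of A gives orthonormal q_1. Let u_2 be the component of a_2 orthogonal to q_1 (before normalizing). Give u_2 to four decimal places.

u_2 = (-2.5200, 3.3600)

a_1 = (4, 3); ‖a_1‖ = 5.0000, so q_1 = (0.8000, 0.6000).
q_1·a_2 = 0.8000·(-3) + 0.6000·3 = -0.6000.
u_2 = a_2 + 0.6000·q_1 = (-2.5200, 3.3600).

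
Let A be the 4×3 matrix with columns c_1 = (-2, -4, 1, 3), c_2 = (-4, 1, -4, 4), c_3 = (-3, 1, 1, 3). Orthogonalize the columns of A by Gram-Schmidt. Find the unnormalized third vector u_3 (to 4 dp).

u_3 = (-1.0271, 1.6471, 2.2127, 0.7738)

c_1 = (-2, -4, 1, 3); ‖c_1‖ = 5.4772, so e_1 = (-0.3651, -0.7303, 0.1826, 0.5477).
e_1·c_2 = (-0.3651)·(-4) + (-0.7303)·1 + 0.1826·(-4) + 0.5477·4 = 2.1909.
u_2 = c_2 − 2.1909·e_1 = (-3.2000, 2.6000, -4.4000, 2.8000).
‖u_2‖ = 6.6483, so e_2 = (-0.4813, 0.3911, -0.6618, 0.4212).
e_1·c_3 = (-0.3651)·(-3) + (-0.7303)·1 + 0.1826·1 + 0.5477·3 = 2.1909; e_2·c_3 = (-0.4813)·(-3) + 0.3911·1 + (-0.6618)·1 + 0.4212·3 = 2.4367.
u_3 = c_3 − 2.1909·e_1 − 2.4367·e_2 = (-1.0271, 1.6471, 2.2127, 0.7738).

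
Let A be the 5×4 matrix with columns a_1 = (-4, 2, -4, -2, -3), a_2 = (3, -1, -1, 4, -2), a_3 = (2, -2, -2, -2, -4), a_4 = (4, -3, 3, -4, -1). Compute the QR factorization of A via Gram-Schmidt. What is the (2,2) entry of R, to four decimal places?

r_{22} = 5.2973

a_1 = (-4, 2, -4, -2, -3); ‖a_1‖ = 7.0000, so e_1 = (-0.5714, 0.2857, -0.5714, -0.2857, -0.4286).
e_1·a_2 = (-0.5714)·3 + 0.2857·(-1) + (-0.5714)·(-1) + (-0.2857)·4 + (-0.4286)·(-2) = -1.7143.
u_2 = a_2 + 1.7143·e_1 = (2.0204, -0.5102, -1.9796, 3.5102, -2.7347).
r_{22} = ‖u_2‖ = 5.2973.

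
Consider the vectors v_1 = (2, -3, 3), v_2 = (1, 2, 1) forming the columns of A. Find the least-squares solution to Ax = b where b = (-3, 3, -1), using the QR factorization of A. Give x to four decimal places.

e_1 = v_1/‖v_1‖ = (2, -3, 3)/4.6904 = (0.4264, -0.6396, 0.6396).
r_{12} = e_1·v_2 = -0.2132.
u_2 = v_2 + 0.2132·e_1 = (1.0909, 1.8636, 1.1364).
‖u_2‖ = 2.4402, so e_2 = (0.4471, 0.7637, 0.4657).
Qᵀb = (-3.8376, 0.4843).
Back-substitute: x_2 = 0.4843/2.4402 = 0.1985.
x_1 = (-3.8376 + 0.2132·0.1985)/4.6904 = -0.8092.

x = (-0.8092, 0.1985)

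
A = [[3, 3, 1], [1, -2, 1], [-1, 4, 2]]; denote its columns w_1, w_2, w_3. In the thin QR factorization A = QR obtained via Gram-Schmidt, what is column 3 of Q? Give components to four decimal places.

q_1 = w_1/‖w_1‖ = (3, 1, -1)/3.3166 = (0.9045, 0.3015, -0.3015).
r_{12} = q_1·w_2 = 0.9045.
u_2 = w_2 − 0.9045·q_1 = (2.1818, -2.2727, 4.2727).
‖u_2‖ = 5.3087, so q_2 = (0.4110, -0.4281, 0.8049).
r_{13} = q_1·w_3 = 0.6030; r_{23} = q_2·w_3 = 1.5926.
u_3 = w_3 − 0.6030·q_1 − 1.5926·q_2 = (-0.2000, 1.5000, 0.9000).
‖u_3‖ = 1.7607, so q_3 = (-0.1136, 0.8519, 0.5112).

q_3 = (-0.1136, 0.8519, 0.5112)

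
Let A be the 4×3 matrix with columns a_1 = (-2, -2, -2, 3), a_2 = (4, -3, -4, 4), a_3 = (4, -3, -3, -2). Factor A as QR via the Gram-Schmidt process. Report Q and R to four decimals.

Q = [[-0.4364, 0.8863, -0.1061], [-0.4364, -0.1994, -0.5763], [-0.4364, -0.3545, -0.3862], [0.6547, 0.2216, -0.7124]], R = [[4.5826, 3.9279, -0.4364], [0.0000, 6.4476, 4.7637], [0.0000, 0.0000, 3.8880]]

q_1 = a_1/‖a_1‖ = (-2, -2, -2, 3)/4.5826 = (-0.4364, -0.4364, -0.4364, 0.6547).
r_{12} = q_1·a_2 = 3.9279.
u_2 = a_2 − 3.9279·q_1 = (5.7143, -1.2857, -2.2857, 1.4286).
‖u_2‖ = 6.4476, so q_2 = (0.8863, -0.1994, -0.3545, 0.2216).
r_{13} = q_1·a_3 = -0.4364; r_{23} = q_2·a_3 = 4.7637.
u_3 = a_3 + 0.4364·q_1 − 4.7637·q_2 = (-0.4124, -2.2405, -1.5017, -2.7698).
‖u_3‖ = 3.8880, so q_3 = (-0.1061, -0.5763, -0.3862, -0.7124).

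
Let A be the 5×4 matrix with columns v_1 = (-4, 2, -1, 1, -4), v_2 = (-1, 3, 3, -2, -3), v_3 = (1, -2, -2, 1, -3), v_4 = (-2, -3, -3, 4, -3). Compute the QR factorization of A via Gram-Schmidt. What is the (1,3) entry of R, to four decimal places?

r_{13} = 1.1355

v_1 = (-4, 2, -1, 1, -4); ‖v_1‖ = 6.1644, so e_1 = (-0.6489, 0.3244, -0.1622, 0.1622, -0.6489).
r_{13} = e_1·v_3 = 1.1355.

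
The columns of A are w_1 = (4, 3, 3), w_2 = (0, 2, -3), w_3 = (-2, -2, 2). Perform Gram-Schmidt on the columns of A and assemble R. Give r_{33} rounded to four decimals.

w_1 = (4, 3, 3); ‖w_1‖ = 5.8310, so e_1 = (0.6860, 0.5145, 0.5145).
e_1·w_2 = 0.6860·0 + 0.5145·2 + 0.5145·(-3) = -0.5145.
u_2 = w_2 + 0.5145·e_1 = (0.3529, 2.2647, -2.7353).
‖u_2‖ = 3.5687, so e_2 = (0.0989, 0.6346, -0.7665).
e_1·w_3 = 0.6860·(-2) + 0.5145·(-2) + 0.5145·2 = -1.3720; e_2·w_3 = 0.0989·(-2) + 0.6346·(-2) + (-0.7665)·2 = -3.0000.
u_3 = w_3 + 1.3720·e_1 + 3.0000·e_2 = (-0.7621, 0.6097, 0.4065).
r_{33} = ‖u_3‖ = 1.0573.

r_{33} = 1.0573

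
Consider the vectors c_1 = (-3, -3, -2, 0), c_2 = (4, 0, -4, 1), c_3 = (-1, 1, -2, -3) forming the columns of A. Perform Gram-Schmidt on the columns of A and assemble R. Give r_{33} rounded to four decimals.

r_{33} = 3.7657

q_1 = c_1/‖c_1‖ = (-3, -3, -2, 0)/4.6904 = (-0.6396, -0.6396, -0.4264, 0.0000).
r_{12} = q_1·c_2 = -0.8528.
u_2 = c_2 + 0.8528·q_1 = (3.4545, -0.5455, -4.3636, 1.0000).
‖u_2‖ = 5.6809, so q_2 = (0.6081, -0.0960, -0.7681, 0.1760).
r_{13} = q_1·c_3 = 0.8528; r_{23} = q_2·c_3 = 0.3040.
u_3 = c_3 − 0.8528·q_1 − 0.3040·q_2 = (-0.6394, 1.5746, -1.4028, -3.0535).
r_{33} = ‖u_3‖ = 3.7657.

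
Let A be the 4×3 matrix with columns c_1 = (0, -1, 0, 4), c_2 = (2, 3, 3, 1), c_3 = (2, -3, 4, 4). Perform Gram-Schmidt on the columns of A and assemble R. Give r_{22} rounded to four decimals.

r_{22} = 4.7897

e_1 = c_1/‖c_1‖ = (0, -1, 0, 4)/4.1231 = (0.0000, -0.2425, 0.0000, 0.9701).
r_{12} = e_1·c_2 = 0.2425.
u_2 = c_2 − 0.2425·e_1 = (2.0000, 3.0588, 3.0000, 0.7647).
r_{22} = ‖u_2‖ = 4.7897.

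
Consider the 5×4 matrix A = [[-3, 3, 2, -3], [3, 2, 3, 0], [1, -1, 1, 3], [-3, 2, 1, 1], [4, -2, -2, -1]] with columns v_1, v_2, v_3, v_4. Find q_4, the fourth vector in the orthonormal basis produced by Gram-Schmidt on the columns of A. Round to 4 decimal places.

q_1 = v_1/‖v_1‖ = (-3, 3, 1, -3, 4)/6.6332 = (-0.4523, 0.4523, 0.1508, -0.4523, 0.6030).
r_{12} = q_1·v_2 = -2.7136.
u_2 = v_2 + 2.7136·q_1 = (1.7727, 3.2273, -0.5909, 0.7727, -0.3636).
‖u_2‖ = 3.8258, so q_2 = (0.4634, 0.8436, -0.1545, 0.2020, -0.0950).
r_{13} = q_1·v_3 = -1.0553; r_{23} = q_2·v_3 = 3.6951.
u_3 = v_3 + 1.0553·q_1 − 3.6951·q_2 = (-0.1894, 0.3602, 1.7298, -0.2236, -1.0124).
‖u_3‖ = 2.0574, so q_3 = (-0.0921, 0.1751, 0.8408, -0.1087, -0.4921).
r_{14} = q_1·v_4 = 0.7538; r_{24} = q_2·v_4 = -1.5564; r_{34} = q_3·v_4 = 3.1820.
u_4 = v_4 − 0.7538·q_1 + 1.5564·q_2 − 3.1820·q_3 = (-1.6449, 0.4149, -0.0293, 2.0011, -0.0367).
‖u_4‖ = 2.6238, so q_4 = (-0.6269, 0.1581, -0.0112, 0.7627, -0.0140).

q_4 = (-0.6269, 0.1581, -0.0112, 0.7627, -0.0140)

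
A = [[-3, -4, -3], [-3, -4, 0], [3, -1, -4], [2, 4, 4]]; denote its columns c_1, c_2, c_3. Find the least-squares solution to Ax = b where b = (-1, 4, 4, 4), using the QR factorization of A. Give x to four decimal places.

q_1 = c_1/‖c_1‖ = (-3, -3, 3, 2)/5.5678 = (-0.5388, -0.5388, 0.5388, 0.3592).
r_{12} = q_1·c_2 = 5.2086.
u_2 = c_2 − 5.2086·q_1 = (-1.1935, -1.1935, -3.8065, 2.1290).
‖u_2‖ = 4.6766, so q_2 = (-0.2552, -0.2552, -0.8139, 0.4552).
r_{13} = q_1·c_3 = 0.8980; r_{23} = q_2·c_3 = 5.8424.
u_3 = c_3 − 0.8980·q_1 − 5.8424·q_2 = (-1.0251, 1.9749, 0.2714, 1.0177).
‖u_3‖ = 2.4618, so q_3 = (-0.4164, 0.8022, 0.1102, 0.4134).
Qᵀb = (1.9757, -2.2004, 5.7198).
Back-substitute: x_3 = 5.7198/2.4618 = 2.3234.
x_2 = (-2.2004 − 5.8424·2.3234)/4.6766 = -3.3731.
x_1 = (1.9757 − 5.2086·(-3.3731) − 0.8980·2.3234)/5.5678 = 3.1356.

x = (3.1356, -3.3731, 2.3234)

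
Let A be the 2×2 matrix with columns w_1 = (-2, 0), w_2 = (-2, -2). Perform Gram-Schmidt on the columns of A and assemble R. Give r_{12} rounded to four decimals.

w_1 = (-2, 0); ‖w_1‖ = 2.0000, so e_1 = (-1.0000, 0.0000).
r_{12} = e_1·w_2 = 2.0000.

r_{12} = 2.0000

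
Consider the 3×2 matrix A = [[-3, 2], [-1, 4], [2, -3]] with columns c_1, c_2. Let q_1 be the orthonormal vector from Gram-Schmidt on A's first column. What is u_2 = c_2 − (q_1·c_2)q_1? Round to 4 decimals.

c_1 = (-3, -1, 2); ‖c_1‖ = 3.7417, so q_1 = (-0.8018, -0.2673, 0.5345).
q_1·c_2 = (-0.8018)·2 + (-0.2673)·4 + 0.5345·(-3) = -4.2762.
u_2 = c_2 + 4.2762·q_1 = (-1.4286, 2.8571, -0.7143).

u_2 = (-1.4286, 2.8571, -0.7143)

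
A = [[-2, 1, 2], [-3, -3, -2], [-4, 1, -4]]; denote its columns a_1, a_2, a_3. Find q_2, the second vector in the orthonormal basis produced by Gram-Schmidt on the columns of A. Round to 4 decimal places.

a_1 = (-2, -3, -4); ‖a_1‖ = 5.3852, so q_1 = (-0.3714, -0.5571, -0.7428).
q_1·a_2 = (-0.3714)·1 + (-0.5571)·(-3) + (-0.7428)·1 = 0.5571.
u_2 = a_2 − 0.5571·q_1 = (1.2069, -2.6897, 1.4138).
‖u_2‖ = 3.2695, so q_2 = (0.3691, -0.8226, 0.4324).

q_2 = (0.3691, -0.8226, 0.4324)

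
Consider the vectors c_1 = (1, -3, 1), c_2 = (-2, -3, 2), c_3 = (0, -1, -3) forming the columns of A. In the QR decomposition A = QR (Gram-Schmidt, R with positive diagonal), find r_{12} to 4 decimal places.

r_{12} = 2.7136

q_1 = c_1/‖c_1‖ = (1, -3, 1)/3.3166 = (0.3015, -0.9045, 0.3015).
r_{12} = q_1·c_2 = 2.7136.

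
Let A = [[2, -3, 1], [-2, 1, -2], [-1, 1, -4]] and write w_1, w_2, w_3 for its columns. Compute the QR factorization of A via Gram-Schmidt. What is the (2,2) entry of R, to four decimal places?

r_{22} = 1.4142

w_1 = (2, -2, -1); ‖w_1‖ = 3.0000, so e_1 = (0.6667, -0.6667, -0.3333).
e_1·w_2 = 0.6667·(-3) + (-0.6667)·1 + (-0.3333)·1 = -3.0000.
u_2 = w_2 + 3.0000·e_1 = (-1.0000, -1.0000, 0.0000).
r_{22} = ‖u_2‖ = 1.4142.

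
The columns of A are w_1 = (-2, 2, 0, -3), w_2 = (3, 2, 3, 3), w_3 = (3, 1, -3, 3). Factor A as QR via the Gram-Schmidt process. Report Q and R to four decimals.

q_1 = w_1/‖w_1‖ = (-2, 2, 0, -3)/4.1231 = (-0.4851, 0.4851, 0.0000, -0.7276).
r_{12} = q_1·w_2 = -2.6679.
u_2 = w_2 + 2.6679·q_1 = (1.7059, 3.2941, 3.0000, 1.0588).
‖u_2‖ = 4.8870, so q_2 = (0.3491, 0.6741, 0.6139, 0.2167).
r_{13} = q_1·w_3 = -3.1530; r_{23} = q_2·w_3 = 0.5296.
u_3 = w_3 + 3.1530·q_1 − 0.5296·q_2 = (1.2857, 2.1724, -3.3251, 0.5911).
‖u_3‖ = 4.2164, so q_3 = (0.3049, 0.5152, -0.7886, 0.1402).

Q = [[-0.4851, 0.3491, 0.3049], [0.4851, 0.6741, 0.5152], [0.0000, 0.6139, -0.7886], [-0.7276, 0.2167, 0.1402]], R = [[4.1231, -2.6679, -3.1530], [0.0000, 4.8870, 0.5296], [0.0000, 0.0000, 4.2164]]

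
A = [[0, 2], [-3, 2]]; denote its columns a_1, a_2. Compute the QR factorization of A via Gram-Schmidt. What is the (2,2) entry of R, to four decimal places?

r_{22} = 2.0000

a_1 = (0, -3); ‖a_1‖ = 3.0000, so q_1 = (0.0000, -1.0000).
q_1·a_2 = 0.0000·2 + (-1.0000)·2 = -2.0000.
u_2 = a_2 + 2.0000·q_1 = (2.0000, 0.0000).
r_{22} = ‖u_2‖ = 2.0000.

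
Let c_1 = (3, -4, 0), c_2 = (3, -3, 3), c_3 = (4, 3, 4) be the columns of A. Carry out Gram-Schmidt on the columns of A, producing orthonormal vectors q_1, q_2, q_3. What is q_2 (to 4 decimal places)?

c_1 = (3, -4, 0); ‖c_1‖ = 5.0000, so q_1 = (0.6000, -0.8000, 0.0000).
q_1·c_2 = 0.6000·3 + (-0.8000)·(-3) + 0.0000·3 = 4.2000.
u_2 = c_2 − 4.2000·q_1 = (0.4800, 0.3600, 3.0000).
‖u_2‖ = 3.0594, so q_2 = (0.1569, 0.1177, 0.9806).

q_2 = (0.1569, 0.1177, 0.9806)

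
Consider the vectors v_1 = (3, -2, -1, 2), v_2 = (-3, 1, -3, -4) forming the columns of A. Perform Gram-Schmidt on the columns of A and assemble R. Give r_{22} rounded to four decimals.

v_1 = (3, -2, -1, 2); ‖v_1‖ = 4.2426, so q_1 = (0.7071, -0.4714, -0.2357, 0.4714).
q_1·v_2 = 0.7071·(-3) + (-0.4714)·1 + (-0.2357)·(-3) + 0.4714·(-4) = -3.7712.
u_2 = v_2 + 3.7712·q_1 = (-0.3333, -0.7778, -3.8889, -2.2222).
r_{22} = ‖u_2‖ = 4.5583.

r_{22} = 4.5583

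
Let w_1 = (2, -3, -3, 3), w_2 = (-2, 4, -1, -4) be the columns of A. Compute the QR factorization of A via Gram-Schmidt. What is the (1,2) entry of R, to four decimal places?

r_{12} = -4.4901

w_1 = (2, -3, -3, 3); ‖w_1‖ = 5.5678, so e_1 = (0.3592, -0.5388, -0.5388, 0.5388).
r_{12} = e_1·w_2 = -4.4901.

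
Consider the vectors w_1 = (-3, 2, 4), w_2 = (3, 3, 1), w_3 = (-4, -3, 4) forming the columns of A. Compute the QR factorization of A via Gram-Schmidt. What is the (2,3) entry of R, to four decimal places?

r_{23} = -4.0778

e_1 = w_1/‖w_1‖ = (-3, 2, 4)/5.3852 = (-0.5571, 0.3714, 0.7428).
r_{12} = e_1·w_2 = 0.1857.
u_2 = w_2 − 0.1857·e_1 = (3.1034, 2.9310, 0.8621).
‖u_2‖ = 4.3549, so e_2 = (0.7126, 0.6730, 0.1980).
r_{23} = e_2·w_3 = -4.0778.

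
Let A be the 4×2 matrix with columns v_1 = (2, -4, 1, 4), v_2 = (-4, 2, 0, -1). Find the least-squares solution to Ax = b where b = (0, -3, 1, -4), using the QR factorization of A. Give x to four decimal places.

x = (-0.2732, -0.3554)

v_1 = (2, -4, 1, 4); ‖v_1‖ = 6.0828, so e_1 = (0.3288, -0.6576, 0.1644, 0.6576).
e_1·v_2 = 0.3288·(-4) + (-0.6576)·2 + 0.1644·0 + 0.6576·(-1) = -3.2880.
u_2 = v_2 + 3.2880·e_1 = (-2.9189, -0.1622, 0.5405, 1.1622).
‖u_2‖ = 3.1921, so e_2 = (-0.9144, -0.0508, 0.1693, 0.3641).
Qᵀb = (-0.4932, -1.1346).
Back-substitute: x_2 = -1.1346/3.1921 = -0.3554.
x_1 = (-0.4932 + 3.2880·(-0.3554))/6.0828 = -0.2732.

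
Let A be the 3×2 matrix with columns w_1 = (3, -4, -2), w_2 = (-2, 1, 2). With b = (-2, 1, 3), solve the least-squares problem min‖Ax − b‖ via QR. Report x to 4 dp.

x = (0.1538, 1.4615)

w_1 = (3, -4, -2); ‖w_1‖ = 5.3852, so e_1 = (0.5571, -0.7428, -0.3714).
e_1·w_2 = 0.5571·(-2) + (-0.7428)·1 + (-0.3714)·2 = -2.5997.
u_2 = w_2 + 2.5997·e_1 = (-0.5517, -0.9310, 1.0345).
‖u_2‖ = 1.4971, so e_2 = (-0.3685, -0.6219, 0.6910).
Qᵀb = (-2.9711, 2.1881).
Back-substitute: x_2 = 2.1881/1.4971 = 1.4615.
x_1 = (-2.9711 + 2.5997·1.4615)/5.3852 = 0.1538.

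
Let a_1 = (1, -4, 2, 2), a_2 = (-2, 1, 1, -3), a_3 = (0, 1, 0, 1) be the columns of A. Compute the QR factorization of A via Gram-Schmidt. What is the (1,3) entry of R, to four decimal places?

a_1 = (1, -4, 2, 2); ‖a_1‖ = 5.0000, so e_1 = (0.2000, -0.8000, 0.4000, 0.4000).
r_{13} = e_1·a_3 = -0.4000.

r_{13} = -0.4000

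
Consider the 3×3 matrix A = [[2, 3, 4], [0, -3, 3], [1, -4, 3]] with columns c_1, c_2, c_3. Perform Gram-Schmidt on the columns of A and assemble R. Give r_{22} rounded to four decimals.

r_{22} = 5.7619

c_1 = (2, 0, 1); ‖c_1‖ = 2.2361, so q_1 = (0.8944, 0.0000, 0.4472).
q_1·c_2 = 0.8944·3 + 0.0000·(-3) + 0.4472·(-4) = 0.8944.
u_2 = c_2 − 0.8944·q_1 = (2.2000, -3.0000, -4.4000).
r_{22} = ‖u_2‖ = 5.7619.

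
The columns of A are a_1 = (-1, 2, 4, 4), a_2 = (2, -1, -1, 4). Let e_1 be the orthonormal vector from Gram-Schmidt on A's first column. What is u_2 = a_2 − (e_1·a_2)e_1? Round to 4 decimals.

u_2 = (2.2162, -1.4324, -1.8649, 3.1351)

a_1 = (-1, 2, 4, 4); ‖a_1‖ = 6.0828, so e_1 = (-0.1644, 0.3288, 0.6576, 0.6576).
e_1·a_2 = (-0.1644)·2 + 0.3288·(-1) + 0.6576·(-1) + 0.6576·4 = 1.3152.
u_2 = a_2 − 1.3152·e_1 = (2.2162, -1.4324, -1.8649, 3.1351).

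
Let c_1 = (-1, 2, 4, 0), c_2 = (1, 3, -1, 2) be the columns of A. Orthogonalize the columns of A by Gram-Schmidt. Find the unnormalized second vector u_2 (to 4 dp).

u_2 = (1.0476, 2.9048, -1.1905, 2.0000)

c_1 = (-1, 2, 4, 0); ‖c_1‖ = 4.5826, so q_1 = (-0.2182, 0.4364, 0.8729, 0.0000).
q_1·c_2 = (-0.2182)·1 + 0.4364·3 + 0.8729·(-1) + 0.0000·2 = 0.2182.
u_2 = c_2 − 0.2182·q_1 = (1.0476, 2.9048, -1.1905, 2.0000).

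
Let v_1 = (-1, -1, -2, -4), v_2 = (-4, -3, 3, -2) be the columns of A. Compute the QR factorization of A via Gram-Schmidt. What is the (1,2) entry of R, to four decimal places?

r_{12} = 1.9188

q_1 = v_1/‖v_1‖ = (-1, -1, -2, -4)/4.6904 = (-0.2132, -0.2132, -0.4264, -0.8528).
r_{12} = q_1·v_2 = 1.9188.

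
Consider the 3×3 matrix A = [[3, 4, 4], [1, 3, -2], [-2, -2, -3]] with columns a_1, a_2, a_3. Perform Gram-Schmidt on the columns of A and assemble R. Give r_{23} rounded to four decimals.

r_{23} = -3.1873

e_1 = a_1/‖a_1‖ = (3, 1, -2)/3.7417 = (0.8018, 0.2673, -0.5345).
r_{12} = e_1·a_2 = 5.0780.
u_2 = a_2 − 5.0780·e_1 = (-0.0714, 1.6429, 0.7143).
‖u_2‖ = 1.7928, so e_2 = (-0.0398, 0.9163, 0.3984).
r_{23} = e_2·a_3 = -3.1873.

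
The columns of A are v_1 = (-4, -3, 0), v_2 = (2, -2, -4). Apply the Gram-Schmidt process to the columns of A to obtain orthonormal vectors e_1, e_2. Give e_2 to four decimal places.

v_1 = (-4, -3, 0); ‖v_1‖ = 5.0000, so e_1 = (-0.8000, -0.6000, 0.0000).
e_1·v_2 = (-0.8000)·2 + (-0.6000)·(-2) + 0.0000·(-4) = -0.4000.
u_2 = v_2 + 0.4000·e_1 = (1.6800, -2.2400, -4.0000).
‖u_2‖ = 4.8826, so e_2 = (0.3441, -0.4588, -0.8192).

e_2 = (0.3441, -0.4588, -0.8192)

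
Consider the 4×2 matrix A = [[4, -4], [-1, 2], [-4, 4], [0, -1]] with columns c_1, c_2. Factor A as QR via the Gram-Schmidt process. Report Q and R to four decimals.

q_1 = c_1/‖c_1‖ = (4, -1, -4, 0)/5.7446 = (0.6963, -0.1741, -0.6963, 0.0000).
r_{12} = q_1·c_2 = -5.9186.
u_2 = c_2 + 5.9186·q_1 = (0.1212, 0.9697, -0.1212, -1.0000).
‖u_2‖ = 1.4035, so q_2 = (0.0864, 0.6909, -0.0864, -0.7125).

Q = [[0.6963, 0.0864], [-0.1741, 0.6909], [-0.6963, -0.0864], [0.0000, -0.7125]], R = [[5.7446, -5.9186], [0.0000, 1.4035]]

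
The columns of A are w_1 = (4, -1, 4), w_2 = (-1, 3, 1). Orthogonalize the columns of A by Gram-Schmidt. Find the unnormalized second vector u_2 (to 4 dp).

w_1 = (4, -1, 4); ‖w_1‖ = 5.7446, so e_1 = (0.6963, -0.1741, 0.6963).
e_1·w_2 = 0.6963·(-1) + (-0.1741)·3 + 0.6963·1 = -0.5222.
u_2 = w_2 + 0.5222·e_1 = (-0.6364, 2.9091, 1.3636).

u_2 = (-0.6364, 2.9091, 1.3636)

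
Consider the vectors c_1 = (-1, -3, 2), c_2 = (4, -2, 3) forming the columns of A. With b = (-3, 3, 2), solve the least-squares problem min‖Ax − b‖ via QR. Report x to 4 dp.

c_1 = (-1, -3, 2); ‖c_1‖ = 3.7417, so q_1 = (-0.2673, -0.8018, 0.5345).
q_1·c_2 = (-0.2673)·4 + (-0.8018)·(-2) + 0.5345·3 = 2.1381.
u_2 = c_2 − 2.1381·q_1 = (4.5714, -0.2857, 1.8571).
‖u_2‖ = 4.9425, so q_2 = (0.9249, -0.0578, 0.3757).
Qᵀb = (-0.5345, -2.1967).
Back-substitute: x_2 = -2.1967/4.9425 = -0.4444.
x_1 = (-0.5345 − 2.1381·(-0.4444))/3.7417 = 0.1111.

x = (0.1111, -0.4444)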